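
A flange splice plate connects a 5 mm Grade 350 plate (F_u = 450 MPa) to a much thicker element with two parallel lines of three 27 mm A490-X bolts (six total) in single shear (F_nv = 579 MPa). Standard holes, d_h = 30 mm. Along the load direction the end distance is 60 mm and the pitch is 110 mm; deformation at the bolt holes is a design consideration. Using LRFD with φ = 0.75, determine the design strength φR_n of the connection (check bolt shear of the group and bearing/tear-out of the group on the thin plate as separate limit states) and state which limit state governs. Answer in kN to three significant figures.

620 kN (bearing governs)

Bolt shear: A_b = π·27²/4 = 572.6 mm²; R_n = 579 × 572.6 × 6 × 1 / 1000 = 1989 kN → 0.75 × 1989 = 1490 kN.
Bearing (1.2 l_c t F_u ≤ 2.4 d t F_u): upper limit = 2.4·27·5·450 / 1000 = 145.8 kN.
  Edge l_c = 60 − 30/2 = 45 → r_n = 121.5 kN; interior l_c = 110 − 30 = 80 → r_n = 145.8 kN.
  R_n,bearing = 2·121.5 + 4·145.8 = 826.2 kN → 0.75 × 826.2 = 620 kN.
Bearing governs: 620 kN.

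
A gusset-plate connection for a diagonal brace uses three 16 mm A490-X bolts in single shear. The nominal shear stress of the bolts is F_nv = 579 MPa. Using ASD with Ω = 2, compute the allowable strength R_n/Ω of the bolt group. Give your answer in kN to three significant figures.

A_b = π × 16² / 4 = 201.1 mm².
R_n = F_nv · A_b · n · n_s = 579 × 201.1 × 3 × 1 / 1000 = 349.2 kN.
Allowable strength R_n/Ω = 349.2 / 2 = 175 kN.

175 kN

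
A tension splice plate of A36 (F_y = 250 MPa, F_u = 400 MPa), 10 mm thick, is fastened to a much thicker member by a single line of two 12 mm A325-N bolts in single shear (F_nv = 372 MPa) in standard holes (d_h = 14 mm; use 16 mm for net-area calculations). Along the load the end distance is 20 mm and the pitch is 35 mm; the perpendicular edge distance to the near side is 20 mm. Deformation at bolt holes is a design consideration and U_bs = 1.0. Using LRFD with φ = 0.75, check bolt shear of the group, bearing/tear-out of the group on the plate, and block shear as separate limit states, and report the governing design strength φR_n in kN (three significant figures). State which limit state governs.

63.1 kN (bolt shear governs)

Bolt shear: A_b = π·12²/4 = 113.1 mm²; R_n = 372 × 113.1 × 2 × 1 / 1000 = 84.14 kN → 0.75 × 84.14 = 63.1 kN.
Bearing: edge l_c = 13, r_n = 62.4 kN; interior l_c = 21, r_n = 100.8 kN; R_n = 62.4 + 1·100.8 = 163.2 kN → 122 kN.
Block shear: A_gv = 550, A_nv = 310, A_nt = 120 mm²; R_n = min(0.6F_uA_nv, 0.6F_yA_gv) + U_bs·F_u·A_nt = 122.4 kN → 91.8 kN.
Bolt shear governs: 63.1 kN.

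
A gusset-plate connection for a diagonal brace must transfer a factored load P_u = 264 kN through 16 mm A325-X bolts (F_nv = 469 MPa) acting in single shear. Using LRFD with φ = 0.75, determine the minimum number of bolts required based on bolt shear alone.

A_b = π·16²/4 = 201.1 mm².
Per-bolt design strength φR_n = 0.75 × 469 × 201.1 × 1 / 1000 = 70.72 kN.
n ≥ 264 / 70.72 = 3.733 → use 4 bolts.

4 bolts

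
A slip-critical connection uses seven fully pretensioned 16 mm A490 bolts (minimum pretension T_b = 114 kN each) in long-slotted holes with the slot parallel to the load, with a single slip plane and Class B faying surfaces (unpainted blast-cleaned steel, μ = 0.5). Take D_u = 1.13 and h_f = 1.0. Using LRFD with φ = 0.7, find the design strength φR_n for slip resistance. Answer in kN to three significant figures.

R_n = μ · D_u · h_f · T_b · n_s · n_b = 0.5 × 1.13 × 1.0 × 114 × 1 × 7 = 450.9 kN.
Design strength φR_n = 0.7 × 450.9 = 316 kN.

316 kN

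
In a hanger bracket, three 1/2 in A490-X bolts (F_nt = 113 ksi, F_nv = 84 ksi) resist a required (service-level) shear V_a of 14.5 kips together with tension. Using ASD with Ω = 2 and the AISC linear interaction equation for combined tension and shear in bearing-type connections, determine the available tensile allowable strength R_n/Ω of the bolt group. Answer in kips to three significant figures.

23.8 kips

A_b = π·0.5²/4 = 0.1963 in²; f_rv = 14.5 / (3 × 0.1963) = 24.62 ksi.
F'_nt = 1.3 F_nt − (Ω F_nt / F_nv) f_rv = 1.3·113 − (2·113/84)·24.62 = 80.67 ksi, capped at F_nt → F'_nt = 80.67 ksi.
R_n = F'_nt · A_b · n = 80.67 × 0.1963 × 3 = 47.52 kips.
Allowable strength R_n/Ω = 47.52 / 2 = 23.8 kips.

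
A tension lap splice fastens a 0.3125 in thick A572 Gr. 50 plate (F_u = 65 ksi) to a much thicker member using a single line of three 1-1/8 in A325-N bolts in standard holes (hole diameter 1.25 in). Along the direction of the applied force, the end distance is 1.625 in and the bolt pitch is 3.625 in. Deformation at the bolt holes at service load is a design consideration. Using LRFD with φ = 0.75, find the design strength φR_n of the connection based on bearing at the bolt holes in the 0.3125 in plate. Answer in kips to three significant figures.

101 kips

Per bolt r_n = 1.2 l_c t F_u ≤ 2.4 d t F_u; upper limit = 2.4 × 1.125 × 0.3125 × 65 = 54.84 kips.
Edge bolt: l_c = 1.625 − 1.25/2 = 1 in → 1.2 × 1 × 0.3125 × 65 = 24.38 → r_n = 24.38 kips.
Interior bolts: l_c = 3.625 − 1.25 = 2.375 in → 1.2 × 2.375 × 0.3125 × 65 = 57.89 → r_n = 54.84 kips.
R_n = 1 × 24.38 + 2 × 54.84 = 134.1 kips.
Design strength φR_n = 0.75 × 134.1 = 101 kips.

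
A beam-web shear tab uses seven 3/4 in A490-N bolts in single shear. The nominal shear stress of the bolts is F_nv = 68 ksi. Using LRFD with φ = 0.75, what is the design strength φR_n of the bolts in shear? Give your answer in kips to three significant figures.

158 kips

A_b = π × 0.75² / 4 = 0.4418 in².
R_n = F_nv · A_b · n · n_s = 68 × 0.4418 × 7 × 1 = 210.3 kips.
Design strength φR_n = 0.75 × 210.3 = 158 kips.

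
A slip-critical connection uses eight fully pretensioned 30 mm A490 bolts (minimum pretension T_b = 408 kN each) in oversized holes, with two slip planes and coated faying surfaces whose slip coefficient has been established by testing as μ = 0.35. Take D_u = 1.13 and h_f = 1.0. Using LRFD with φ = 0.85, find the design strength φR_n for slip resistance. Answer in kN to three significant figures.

R_n = μ · D_u · h_f · T_b · n_s · n_b = 0.35 × 1.13 × 1.0 × 408 × 2 × 8 = 2582 kN.
Design strength φR_n = 0.85 × 2582 = 2190 kN.

2190 kN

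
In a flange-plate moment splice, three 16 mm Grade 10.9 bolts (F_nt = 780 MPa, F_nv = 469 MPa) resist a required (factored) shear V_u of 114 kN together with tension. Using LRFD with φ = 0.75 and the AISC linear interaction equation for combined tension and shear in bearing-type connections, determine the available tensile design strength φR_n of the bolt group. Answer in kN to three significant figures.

A_b = π·16²/4 = 201.1 mm²; f_rv = 114 × 1000 / (3 × 201.1) = 189 MPa.
F'_nt = 1.3 F_nt − (F_nt / φF_nv) f_rv = 1.3·780 − (780/(0.75·469))·189 = 594.9 MPa, capped at F_nt → F'_nt = 594.9 MPa.
R_n = F'_nt · A_b · n = 594.9 × 201.1 × 3 / 1000 = 358.8 kN.
Design strength φR_n = 0.75 × 358.8 = 269 kN.

269 kN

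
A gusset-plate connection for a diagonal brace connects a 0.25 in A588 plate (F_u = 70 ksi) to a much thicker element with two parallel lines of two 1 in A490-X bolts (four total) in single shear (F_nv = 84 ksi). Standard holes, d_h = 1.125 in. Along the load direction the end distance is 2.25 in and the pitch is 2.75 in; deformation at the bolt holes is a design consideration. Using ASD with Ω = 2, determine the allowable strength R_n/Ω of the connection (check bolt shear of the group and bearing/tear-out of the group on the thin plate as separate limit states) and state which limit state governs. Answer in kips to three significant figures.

69.6 kips (bearing governs)

Bolt shear: A_b = π·1²/4 = 0.7854 in²; R_n = 84 × 0.7854 × 4 × 1 = 263.9 kips → 263.9 / 2 = 132 kips.
Bearing (1.2 l_c t F_u ≤ 2.4 d t F_u): upper limit = 2.4·1·0.25·70 = 42 kips.
  Edge l_c = 2.25 − 1.125/2 = 1.688 → r_n = 35.44 kips; interior l_c = 2.75 − 1.125 = 1.625 → r_n = 34.12 kips.
  R_n,bearing = 2·35.44 + 2·34.12 = 139.1 kips → 139.1 / 2 = 69.6 kips.
Bearing governs: 69.6 kips.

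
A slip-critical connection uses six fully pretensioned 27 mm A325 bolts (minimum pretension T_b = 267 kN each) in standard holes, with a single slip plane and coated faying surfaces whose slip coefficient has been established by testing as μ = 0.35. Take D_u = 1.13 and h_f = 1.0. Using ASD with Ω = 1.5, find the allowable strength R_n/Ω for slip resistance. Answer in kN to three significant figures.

R_n = μ · D_u · h_f · T_b · n_s · n_b = 0.35 × 1.13 × 1.0 × 267 × 1 × 6 = 633.6 kN.
Allowable strength R_n/Ω = 633.6 / 1.5 = 422 kN.

422 kN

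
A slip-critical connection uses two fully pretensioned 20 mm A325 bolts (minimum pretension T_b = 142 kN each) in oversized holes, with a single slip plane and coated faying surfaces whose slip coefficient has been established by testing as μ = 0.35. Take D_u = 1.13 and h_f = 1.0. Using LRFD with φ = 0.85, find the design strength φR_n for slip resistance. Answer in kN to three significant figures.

R_n = μ · D_u · h_f · T_b · n_s · n_b = 0.35 × 1.13 × 1.0 × 142 × 1 × 2 = 112.3 kN.
Design strength φR_n = 0.85 × 112.3 = 95.5 kN.

95.5 kN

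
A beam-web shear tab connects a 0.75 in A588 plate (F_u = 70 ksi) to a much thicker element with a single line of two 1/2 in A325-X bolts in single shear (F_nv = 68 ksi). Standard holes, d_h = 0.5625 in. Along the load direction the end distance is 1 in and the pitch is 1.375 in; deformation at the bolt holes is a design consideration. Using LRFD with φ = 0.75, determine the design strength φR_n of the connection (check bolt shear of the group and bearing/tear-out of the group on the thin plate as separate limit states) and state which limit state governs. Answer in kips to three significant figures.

Bolt shear: A_b = π·0.5²/4 = 0.1963 in²; R_n = 68 × 0.1963 × 2 × 1 = 26.7 kips → 0.75 × 26.7 = 20 kips.
Bearing (1.2 l_c t F_u ≤ 2.4 d t F_u): upper limit = 2.4·0.5·0.75·70 = 63 kips.
  Edge l_c = 1 − 0.5625/2 = 0.7188 → r_n = 45.28 kips; interior l_c = 1.375 − 0.5625 = 0.8125 → r_n = 51.19 kips.
  R_n,bearing = 1·45.28 + 1·51.19 = 96.47 kips → 0.75 × 96.47 = 72.4 kips.
Bolt shear governs: 20 kips.

20 kips (bolt shear governs)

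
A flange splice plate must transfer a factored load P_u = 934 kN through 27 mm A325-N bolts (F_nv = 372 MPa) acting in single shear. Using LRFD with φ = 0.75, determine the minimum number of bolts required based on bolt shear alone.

6 bolts

A_b = π·27²/4 = 572.6 mm².
Per-bolt design strength φR_n = 0.75 × 372 × 572.6 × 1 / 1000 = 159.7 kN.
n ≥ 934 / 159.7 = 5.847 → use 6 bolts.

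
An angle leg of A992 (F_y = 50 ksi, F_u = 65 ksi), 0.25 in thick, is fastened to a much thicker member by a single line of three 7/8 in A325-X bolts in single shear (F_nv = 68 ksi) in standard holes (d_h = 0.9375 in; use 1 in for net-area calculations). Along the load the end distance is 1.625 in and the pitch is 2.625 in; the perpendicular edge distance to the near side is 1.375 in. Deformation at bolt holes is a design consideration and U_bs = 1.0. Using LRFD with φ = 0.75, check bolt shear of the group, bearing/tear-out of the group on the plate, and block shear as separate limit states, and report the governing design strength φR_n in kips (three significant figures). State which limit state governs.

42.7 kips (block shear governs)

Bolt shear: A_b = π·0.875²/4 = 0.6013 in²; R_n = 68 × 0.6013 × 3 × 1 = 122.7 kips → 0.75 × 122.7 = 92 kips.
Bearing: edge l_c = 1.156, r_n = 22.55 kips; interior l_c = 1.688, r_n = 32.91 kips; R_n = 22.55 + 2·32.91 = 88.36 kips → 66.3 kips.
Block shear: A_gv = 1.719, A_nv = 1.094, A_nt = 0.2188 in²; R_n = min(0.6F_uA_nv, 0.6F_yA_gv) + U_bs·F_u·A_nt = 56.88 kips → 42.7 kips.
Block shear governs: 42.7 kips.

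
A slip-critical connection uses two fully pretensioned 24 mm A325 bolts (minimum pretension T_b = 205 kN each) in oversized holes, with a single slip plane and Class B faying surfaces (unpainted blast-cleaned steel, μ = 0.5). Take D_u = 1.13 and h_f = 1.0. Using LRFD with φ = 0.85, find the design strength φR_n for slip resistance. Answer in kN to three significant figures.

197 kN

R_n = μ · D_u · h_f · T_b · n_s · n_b = 0.5 × 1.13 × 1.0 × 205 × 1 × 2 = 231.6 kN.
Design strength φR_n = 0.85 × 231.6 = 197 kN.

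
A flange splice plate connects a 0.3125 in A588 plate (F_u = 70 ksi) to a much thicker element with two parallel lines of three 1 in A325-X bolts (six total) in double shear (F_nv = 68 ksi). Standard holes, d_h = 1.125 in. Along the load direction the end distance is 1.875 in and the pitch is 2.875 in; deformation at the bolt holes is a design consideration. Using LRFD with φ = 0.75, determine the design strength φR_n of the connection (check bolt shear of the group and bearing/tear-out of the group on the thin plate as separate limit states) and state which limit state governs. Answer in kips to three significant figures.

189 kips (bearing governs)

Bolt shear: A_b = π·1²/4 = 0.7854 in²; R_n = 68 × 0.7854 × 6 × 2 = 640.9 kips → 0.75 × 640.9 = 481 kips.
Bearing (1.2 l_c t F_u ≤ 2.4 d t F_u): upper limit = 2.4·1·0.3125·70 = 52.5 kips.
  Edge l_c = 1.875 − 1.125/2 = 1.312 → r_n = 34.45 kips; interior l_c = 2.875 − 1.125 = 1.75 → r_n = 45.94 kips.
  R_n,bearing = 2·34.45 + 4·45.94 = 252.7 kips → 0.75 × 252.7 = 189 kips.
Bearing governs: 189 kips.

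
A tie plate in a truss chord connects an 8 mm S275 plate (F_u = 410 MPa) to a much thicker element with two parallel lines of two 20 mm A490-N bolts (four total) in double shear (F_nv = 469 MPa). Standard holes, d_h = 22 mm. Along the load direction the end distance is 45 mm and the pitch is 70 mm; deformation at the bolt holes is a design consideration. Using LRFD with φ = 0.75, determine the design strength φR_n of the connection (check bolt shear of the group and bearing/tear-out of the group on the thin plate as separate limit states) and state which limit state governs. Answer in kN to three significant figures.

437 kN (bearing governs)

Bolt shear: A_b = π·20²/4 = 314.2 mm²; R_n = 469 × 314.2 × 4 × 2 / 1000 = 1179 kN → 0.75 × 1179 = 884 kN.
Bearing (1.2 l_c t F_u ≤ 2.4 d t F_u): upper limit = 2.4·20·8·410 / 1000 = 157.4 kN.
  Edge l_c = 45 − 22/2 = 34 → r_n = 133.8 kN; interior l_c = 70 − 22 = 48 → r_n = 157.4 kN.
  R_n,bearing = 2·133.8 + 2·157.4 = 582.5 kN → 0.75 × 582.5 = 437 kN.
Bearing governs: 437 kN.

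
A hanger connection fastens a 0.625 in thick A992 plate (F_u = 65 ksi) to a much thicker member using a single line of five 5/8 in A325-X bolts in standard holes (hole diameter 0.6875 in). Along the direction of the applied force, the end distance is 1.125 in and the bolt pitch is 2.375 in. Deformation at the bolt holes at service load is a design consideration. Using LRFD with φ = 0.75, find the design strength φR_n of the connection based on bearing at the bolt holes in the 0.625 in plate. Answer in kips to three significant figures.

211 kips

Per bolt r_n = 1.2 l_c t F_u ≤ 2.4 d t F_u; upper limit = 2.4 × 0.625 × 0.625 × 65 = 60.94 kips.
Edge bolt: l_c = 1.125 − 0.6875/2 = 0.7812 in → 1.2 × 0.7812 × 0.625 × 65 = 38.09 → r_n = 38.09 kips.
Interior bolts: l_c = 2.375 − 0.6875 = 1.688 in → 1.2 × 1.688 × 0.625 × 65 = 82.27 → r_n = 60.94 kips.
R_n = 1 × 38.09 + 4 × 60.94 = 281.8 kips.
Design strength φR_n = 0.75 × 281.8 = 211 kips.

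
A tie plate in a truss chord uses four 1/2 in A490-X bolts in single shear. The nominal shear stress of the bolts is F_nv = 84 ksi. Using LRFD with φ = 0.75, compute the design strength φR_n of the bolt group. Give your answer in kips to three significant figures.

49.5 kips

A_b = π × 0.5² / 4 = 0.1963 in².
R_n = F_nv · A_b · n · n_s = 84 × 0.1963 × 4 × 1 = 65.97 kips.
Design strength φR_n = 0.75 × 65.97 = 49.5 kips.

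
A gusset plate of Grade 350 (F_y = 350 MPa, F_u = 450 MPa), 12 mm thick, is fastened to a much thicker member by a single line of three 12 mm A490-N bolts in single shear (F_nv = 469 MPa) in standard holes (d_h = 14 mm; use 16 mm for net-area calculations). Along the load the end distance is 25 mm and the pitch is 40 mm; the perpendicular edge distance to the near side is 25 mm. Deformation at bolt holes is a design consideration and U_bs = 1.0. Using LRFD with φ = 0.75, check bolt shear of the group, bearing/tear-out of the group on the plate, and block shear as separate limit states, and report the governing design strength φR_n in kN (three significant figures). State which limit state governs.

Bolt shear: A_b = π·12²/4 = 113.1 mm²; R_n = 469 × 113.1 × 3 × 1 / 1000 = 159.1 kN → 0.75 × 159.1 = 119 kN.
Bearing: edge l_c = 18, r_n = 116.6 kN; interior l_c = 26, r_n = 155.5 kN; R_n = 116.6 + 2·155.5 = 427.7 kN → 321 kN.
Block shear: A_gv = 1260, A_nv = 780, A_nt = 204 mm²; R_n = min(0.6F_uA_nv, 0.6F_yA_gv) + U_bs·F_u·A_nt = 302.4 kN → 227 kN.
Bolt shear governs: 119 kN.

119 kN (bolt shear governs)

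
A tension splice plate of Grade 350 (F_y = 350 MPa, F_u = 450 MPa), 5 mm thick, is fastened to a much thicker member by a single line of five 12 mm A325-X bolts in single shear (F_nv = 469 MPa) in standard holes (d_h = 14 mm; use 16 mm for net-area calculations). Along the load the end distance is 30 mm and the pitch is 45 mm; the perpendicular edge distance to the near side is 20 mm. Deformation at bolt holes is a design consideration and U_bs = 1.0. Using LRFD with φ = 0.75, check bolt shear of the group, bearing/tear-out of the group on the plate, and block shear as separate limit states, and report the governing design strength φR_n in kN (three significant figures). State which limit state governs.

160 kN (block shear governs)

Bolt shear: A_b = π·12²/4 = 113.1 mm²; R_n = 469 × 113.1 × 5 × 1 / 1000 = 265.2 kN → 0.75 × 265.2 = 199 kN.
Bearing: edge l_c = 23, r_n = 62.1 kN; interior l_c = 31, r_n = 64.8 kN; R_n = 62.1 + 4·64.8 = 321.3 kN → 241 kN.
Block shear: A_gv = 1050, A_nv = 690, A_nt = 60 mm²; R_n = min(0.6F_uA_nv, 0.6F_yA_gv) + U_bs·F_u·A_nt = 213.3 kN → 160 kN.
Block shear governs: 160 kN.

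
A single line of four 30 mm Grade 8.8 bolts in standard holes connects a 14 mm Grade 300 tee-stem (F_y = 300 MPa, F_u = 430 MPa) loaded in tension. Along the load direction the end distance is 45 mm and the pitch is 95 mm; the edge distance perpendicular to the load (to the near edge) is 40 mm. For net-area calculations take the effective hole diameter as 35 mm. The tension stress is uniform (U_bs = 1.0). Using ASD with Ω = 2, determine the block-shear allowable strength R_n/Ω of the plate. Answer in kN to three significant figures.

442 kN

Shear plane L_v = 45 + 3·95 = 330 mm; A_gv = 330 × 14 = 4620 mm².
A_nv = (330 − 3.5·35) × 14 = 2905 mm².
A_nt = (40 − 0.5·35) × 14 = 315 mm².
0.6 F_u A_nv = 749.5 kN; 0.6 F_y A_gv = 831.6 kN → shear rupture governs the shear term.
R_n = 749.5 + 1.0 × 430 × 315 / 1000 = 884.9 kN.
Allowable strength R_n/Ω = 884.9 / 2 = 442 kN.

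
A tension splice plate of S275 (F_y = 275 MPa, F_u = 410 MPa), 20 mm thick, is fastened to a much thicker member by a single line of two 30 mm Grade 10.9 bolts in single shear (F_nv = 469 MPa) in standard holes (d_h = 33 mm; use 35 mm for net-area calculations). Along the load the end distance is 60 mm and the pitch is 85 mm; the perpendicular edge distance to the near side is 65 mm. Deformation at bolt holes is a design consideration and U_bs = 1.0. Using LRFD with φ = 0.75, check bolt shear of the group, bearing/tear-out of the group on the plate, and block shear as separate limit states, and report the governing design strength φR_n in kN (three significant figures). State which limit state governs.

Bolt shear: A_b = π·30²/4 = 706.9 mm²; R_n = 469 × 706.9 × 2 × 1 / 1000 = 663 kN → 0.75 × 663 = 497 kN.
Bearing: edge l_c = 43.5, r_n = 428 kN; interior l_c = 52, r_n = 511.7 kN; R_n = 428 + 1·511.7 = 939.7 kN → 705 kN.
Block shear: A_gv = 2900, A_nv = 1850, A_nt = 950 mm²; R_n = min(0.6F_uA_nv, 0.6F_yA_gv) + U_bs·F_u·A_nt = 844.6 kN → 633 kN.
Bolt shear governs: 497 kN.

497 kN (bolt shear governs)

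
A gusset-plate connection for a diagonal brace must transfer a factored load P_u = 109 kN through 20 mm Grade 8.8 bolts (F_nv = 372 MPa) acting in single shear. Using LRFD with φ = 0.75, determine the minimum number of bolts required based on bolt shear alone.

2 bolts

A_b = π·20²/4 = 314.2 mm².
Per-bolt design strength φR_n = 0.75 × 372 × 314.2 × 1 / 1000 = 87.65 kN.
n ≥ 109 / 87.65 = 1.244 → use 2 bolts.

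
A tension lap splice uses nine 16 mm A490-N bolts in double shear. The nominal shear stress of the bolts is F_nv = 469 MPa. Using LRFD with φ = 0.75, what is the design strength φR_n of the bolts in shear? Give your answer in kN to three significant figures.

1270 kN

A_b = π × 16² / 4 = 201.1 mm².
R_n = F_nv · A_b · n · n_s = 469 × 201.1 × 9 × 2 / 1000 = 1697 kN.
Design strength φR_n = 0.75 × 1697 = 1270 kN.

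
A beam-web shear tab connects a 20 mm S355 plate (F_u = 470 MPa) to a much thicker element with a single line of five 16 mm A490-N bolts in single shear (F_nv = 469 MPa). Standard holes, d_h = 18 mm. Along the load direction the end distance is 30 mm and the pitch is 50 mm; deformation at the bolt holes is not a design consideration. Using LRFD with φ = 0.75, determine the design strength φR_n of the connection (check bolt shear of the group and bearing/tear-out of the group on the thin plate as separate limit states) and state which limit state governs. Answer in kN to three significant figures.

354 kN (bolt shear governs)

Bolt shear: A_b = π·16²/4 = 201.1 mm²; R_n = 469 × 201.1 × 5 × 1 / 1000 = 471.5 kN → 0.75 × 471.5 = 354 kN.
Bearing (1.5 l_c t F_u ≤ 3.0 d t F_u): upper limit = 3.0·16·20·470 / 1000 = 451.2 kN.
  Edge l_c = 30 − 18/2 = 21 → r_n = 296.1 kN; interior l_c = 50 − 18 = 32 → r_n = 451.2 kN.
  R_n,bearing = 1·296.1 + 4·451.2 = 2101 kN → 0.75 × 2101 = 1580 kN.
Bolt shear governs: 354 kN.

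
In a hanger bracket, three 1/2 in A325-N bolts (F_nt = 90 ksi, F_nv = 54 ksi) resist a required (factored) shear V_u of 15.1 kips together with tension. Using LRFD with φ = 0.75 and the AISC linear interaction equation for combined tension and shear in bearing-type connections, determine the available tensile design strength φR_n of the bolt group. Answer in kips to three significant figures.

A_b = π·0.5²/4 = 0.1963 in²; f_rv = 15.1 / (3 × 0.1963) = 25.63 ksi.
F'_nt = 1.3 F_nt − (F_nt / φF_nv) f_rv = 1.3·90 − (90/(0.75·54))·25.63 = 60.03 ksi, capped at F_nt → F'_nt = 60.03 ksi.
R_n = F'_nt · A_b · n = 60.03 × 0.1963 × 3 = 35.36 kips.
Design strength φR_n = 0.75 × 35.36 = 26.5 kips.

26.5 kips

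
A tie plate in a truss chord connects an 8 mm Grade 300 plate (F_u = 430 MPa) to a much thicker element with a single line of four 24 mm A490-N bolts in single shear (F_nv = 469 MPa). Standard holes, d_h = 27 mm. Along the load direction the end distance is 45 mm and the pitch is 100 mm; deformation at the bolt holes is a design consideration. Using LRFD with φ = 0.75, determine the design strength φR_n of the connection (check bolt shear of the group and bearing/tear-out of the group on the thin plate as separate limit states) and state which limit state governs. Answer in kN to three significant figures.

Bolt shear: A_b = π·24²/4 = 452.4 mm²; R_n = 469 × 452.4 × 4 × 1 / 1000 = 848.7 kN → 0.75 × 848.7 = 637 kN.
Bearing (1.2 l_c t F_u ≤ 2.4 d t F_u): upper limit = 2.4·24·8·430 / 1000 = 198.1 kN.
  Edge l_c = 45 − 27/2 = 31.5 → r_n = 130 kN; interior l_c = 100 − 27 = 73 → r_n = 198.1 kN.
  R_n,bearing = 1·130 + 3·198.1 = 724.5 kN → 0.75 × 724.5 = 543 kN.
Bearing governs: 543 kN.

543 kN (bearing governs)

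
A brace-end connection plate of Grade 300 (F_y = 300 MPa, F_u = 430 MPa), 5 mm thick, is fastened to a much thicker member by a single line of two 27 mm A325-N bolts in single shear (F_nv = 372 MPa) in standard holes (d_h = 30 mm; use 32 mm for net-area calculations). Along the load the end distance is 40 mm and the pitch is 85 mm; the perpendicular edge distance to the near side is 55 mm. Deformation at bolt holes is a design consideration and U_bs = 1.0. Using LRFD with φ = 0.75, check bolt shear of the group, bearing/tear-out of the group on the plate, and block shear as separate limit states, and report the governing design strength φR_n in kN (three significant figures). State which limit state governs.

Bolt shear: A_b = π·27²/4 = 572.6 mm²; R_n = 372 × 572.6 × 2 × 1 / 1000 = 426 kN → 0.75 × 426 = 319 kN.
Bearing: edge l_c = 25, r_n = 64.5 kN; interior l_c = 55, r_n = 139.3 kN; R_n = 64.5 + 1·139.3 = 203.8 kN → 153 kN.
Block shear: A_gv = 625, A_nv = 385, A_nt = 195 mm²; R_n = min(0.6F_uA_nv, 0.6F_yA_gv) + U_bs·F_u·A_nt = 183.2 kN → 137 kN.
Block shear governs: 137 kN.

137 kN (block shear governs)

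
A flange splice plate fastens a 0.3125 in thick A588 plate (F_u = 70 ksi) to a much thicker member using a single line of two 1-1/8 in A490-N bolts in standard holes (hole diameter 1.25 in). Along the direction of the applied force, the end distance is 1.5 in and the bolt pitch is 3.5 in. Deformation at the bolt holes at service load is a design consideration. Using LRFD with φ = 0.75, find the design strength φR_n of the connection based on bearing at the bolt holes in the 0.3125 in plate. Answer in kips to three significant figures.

61.5 kips

Per bolt r_n = 1.2 l_c t F_u ≤ 2.4 d t F_u; upper limit = 2.4 × 1.125 × 0.3125 × 70 = 59.06 kips.
Edge bolt: l_c = 1.5 − 1.25/2 = 0.875 in → 1.2 × 0.875 × 0.3125 × 70 = 22.97 → r_n = 22.97 kips.
Interior bolts: l_c = 3.5 − 1.25 = 2.25 in → 1.2 × 2.25 × 0.3125 × 70 = 59.06 → r_n = 59.06 kips.
R_n = 1 × 22.97 + 1 × 59.06 = 82.03 kips.
Design strength φR_n = 0.75 × 82.03 = 61.5 kips.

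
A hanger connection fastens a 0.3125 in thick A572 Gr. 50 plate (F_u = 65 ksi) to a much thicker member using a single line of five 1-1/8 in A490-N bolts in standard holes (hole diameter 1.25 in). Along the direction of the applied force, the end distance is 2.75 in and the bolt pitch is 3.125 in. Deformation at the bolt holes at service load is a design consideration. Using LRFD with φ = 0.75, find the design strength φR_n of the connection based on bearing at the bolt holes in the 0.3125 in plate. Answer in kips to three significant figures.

176 kips

Per bolt r_n = 1.2 l_c t F_u ≤ 2.4 d t F_u; upper limit = 2.4 × 1.125 × 0.3125 × 65 = 54.84 kips.
Edge bolt: l_c = 2.75 − 1.25/2 = 2.125 in → 1.2 × 2.125 × 0.3125 × 65 = 51.8 → r_n = 51.8 kips.
Interior bolts: l_c = 3.125 − 1.25 = 1.875 in → 1.2 × 1.875 × 0.3125 × 65 = 45.7 → r_n = 45.7 kips.
R_n = 1 × 51.8 + 4 × 45.7 = 234.6 kips.
Design strength φR_n = 0.75 × 234.6 = 176 kips.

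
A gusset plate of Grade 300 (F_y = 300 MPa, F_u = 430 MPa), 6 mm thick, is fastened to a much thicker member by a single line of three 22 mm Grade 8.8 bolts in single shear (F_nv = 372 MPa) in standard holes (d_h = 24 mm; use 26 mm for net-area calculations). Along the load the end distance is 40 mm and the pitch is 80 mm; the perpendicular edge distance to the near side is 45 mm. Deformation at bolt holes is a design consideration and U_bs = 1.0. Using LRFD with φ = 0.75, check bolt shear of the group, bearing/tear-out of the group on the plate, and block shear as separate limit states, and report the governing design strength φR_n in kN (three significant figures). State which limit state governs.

219 kN (block shear governs)

Bolt shear: A_b = π·22²/4 = 380.1 mm²; R_n = 372 × 380.1 × 3 × 1 / 1000 = 424.2 kN → 0.75 × 424.2 = 318 kN.
Bearing: edge l_c = 28, r_n = 86.69 kN; interior l_c = 56, r_n = 136.2 kN; R_n = 86.69 + 2·136.2 = 359.1 kN → 269 kN.
Block shear: A_gv = 1200, A_nv = 810, A_nt = 192 mm²; R_n = min(0.6F_uA_nv, 0.6F_yA_gv) + U_bs·F_u·A_nt = 291.5 kN → 219 kN.
Block shear governs: 219 kN.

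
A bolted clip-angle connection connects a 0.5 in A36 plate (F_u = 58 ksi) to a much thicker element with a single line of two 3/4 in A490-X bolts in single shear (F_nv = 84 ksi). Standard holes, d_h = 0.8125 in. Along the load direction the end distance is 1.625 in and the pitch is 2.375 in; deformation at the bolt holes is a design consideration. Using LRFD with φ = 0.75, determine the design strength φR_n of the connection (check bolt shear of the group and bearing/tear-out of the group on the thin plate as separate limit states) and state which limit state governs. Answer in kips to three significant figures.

55.7 kips (bolt shear governs)

Bolt shear: A_b = π·0.75²/4 = 0.4418 in²; R_n = 84 × 0.4418 × 2 × 1 = 74.22 kips → 0.75 × 74.22 = 55.7 kips.
Bearing (1.2 l_c t F_u ≤ 2.4 d t F_u): upper limit = 2.4·0.75·0.5·58 = 52.2 kips.
  Edge l_c = 1.625 − 0.8125/2 = 1.219 → r_n = 42.41 kips; interior l_c = 2.375 − 0.8125 = 1.562 → r_n = 52.2 kips.
  R_n,bearing = 1·42.41 + 1·52.2 = 94.61 kips → 0.75 × 94.61 = 71 kips.
Bolt shear governs: 55.7 kips.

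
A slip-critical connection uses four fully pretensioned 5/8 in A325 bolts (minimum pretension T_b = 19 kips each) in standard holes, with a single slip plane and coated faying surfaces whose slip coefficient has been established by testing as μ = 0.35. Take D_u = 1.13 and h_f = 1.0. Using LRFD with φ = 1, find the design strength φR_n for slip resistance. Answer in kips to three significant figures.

30.1 kips

R_n = μ · D_u · h_f · T_b · n_s · n_b = 0.35 × 1.13 × 1.0 × 19 × 1 × 4 = 30.06 kips.
Design strength φR_n = 1 × 30.06 = 30.1 kips.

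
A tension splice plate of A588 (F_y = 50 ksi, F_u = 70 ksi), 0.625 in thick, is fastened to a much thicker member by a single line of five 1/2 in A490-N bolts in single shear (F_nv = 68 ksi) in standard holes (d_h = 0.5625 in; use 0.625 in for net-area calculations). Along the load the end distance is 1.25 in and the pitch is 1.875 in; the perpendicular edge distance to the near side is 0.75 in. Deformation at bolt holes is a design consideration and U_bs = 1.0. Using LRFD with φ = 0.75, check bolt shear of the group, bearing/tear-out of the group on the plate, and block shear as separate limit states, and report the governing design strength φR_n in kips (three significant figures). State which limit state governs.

50.1 kips (bolt shear governs)

Bolt shear: A_b = π·0.5²/4 = 0.1963 in²; R_n = 68 × 0.1963 × 5 × 1 = 66.76 kips → 0.75 × 66.76 = 50.1 kips.
Bearing: edge l_c = 0.9688, r_n = 50.86 kips; interior l_c = 1.312, r_n = 52.5 kips; R_n = 50.86 + 4·52.5 = 260.9 kips → 196 kips.
Block shear: A_gv = 5.469, A_nv = 3.711, A_nt = 0.2734 in²; R_n = min(0.6F_uA_nv, 0.6F_yA_gv) + U_bs·F_u·A_nt = 175 kips → 131 kips.
Bolt shear governs: 50.1 kips.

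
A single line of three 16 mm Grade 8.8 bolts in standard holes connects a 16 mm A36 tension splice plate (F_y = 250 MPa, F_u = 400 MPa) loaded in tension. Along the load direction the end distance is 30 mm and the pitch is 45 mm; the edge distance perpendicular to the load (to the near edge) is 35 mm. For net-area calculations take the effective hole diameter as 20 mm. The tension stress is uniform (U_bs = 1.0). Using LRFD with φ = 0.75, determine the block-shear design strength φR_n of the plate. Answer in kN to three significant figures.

Shear plane L_v = 30 + 2·45 = 120 mm; A_gv = 120 × 16 = 1920 mm².
A_nv = (120 − 2.5·20) × 16 = 1120 mm².
A_nt = (35 − 0.5·20) × 16 = 400 mm².
0.6 F_u A_nv = 268.8 kN; 0.6 F_y A_gv = 288 kN → shear rupture governs the shear term.
R_n = 268.8 + 1.0 × 400 × 400 / 1000 = 428.8 kN.
Design strength φR_n = 0.75 × 428.8 = 322 kN.

322 kN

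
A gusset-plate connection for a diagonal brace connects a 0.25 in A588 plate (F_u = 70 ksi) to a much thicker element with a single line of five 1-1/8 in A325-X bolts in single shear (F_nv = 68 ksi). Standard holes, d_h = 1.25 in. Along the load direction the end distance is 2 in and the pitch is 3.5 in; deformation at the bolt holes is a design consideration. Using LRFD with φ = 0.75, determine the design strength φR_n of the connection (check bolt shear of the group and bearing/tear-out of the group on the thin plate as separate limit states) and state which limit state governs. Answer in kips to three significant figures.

Bolt shear: A_b = π·1.125²/4 = 0.994 in²; R_n = 68 × 0.994 × 5 × 1 = 338 kips → 0.75 × 338 = 253 kips.
Bearing (1.2 l_c t F_u ≤ 2.4 d t F_u): upper limit = 2.4·1.125·0.25·70 = 47.25 kips.
  Edge l_c = 2 − 1.25/2 = 1.375 → r_n = 28.88 kips; interior l_c = 3.5 − 1.25 = 2.25 → r_n = 47.25 kips.
  R_n,bearing = 1·28.88 + 4·47.25 = 217.9 kips → 0.75 × 217.9 = 163 kips.
Bearing governs: 163 kips.

163 kips (bearing governs)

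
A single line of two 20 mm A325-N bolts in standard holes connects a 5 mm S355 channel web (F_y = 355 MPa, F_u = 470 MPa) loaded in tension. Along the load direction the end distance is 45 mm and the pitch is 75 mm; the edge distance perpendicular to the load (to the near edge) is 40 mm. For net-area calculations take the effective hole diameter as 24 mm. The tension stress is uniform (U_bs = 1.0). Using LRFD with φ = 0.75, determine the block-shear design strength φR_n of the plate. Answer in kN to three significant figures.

138 kN

Shear plane L_v = 45 + 1·75 = 120 mm; A_gv = 120 × 5 = 600 mm².
A_nv = (120 − 1.5·24) × 5 = 420 mm².
A_nt = (40 − 0.5·24) × 5 = 140 mm².
0.6 F_u A_nv = 118.4 kN; 0.6 F_y A_gv = 127.8 kN → shear rupture governs the shear term.
R_n = 118.4 + 1.0 × 470 × 140 / 1000 = 184.2 kN.
Design strength φR_n = 0.75 × 184.2 = 138 kN.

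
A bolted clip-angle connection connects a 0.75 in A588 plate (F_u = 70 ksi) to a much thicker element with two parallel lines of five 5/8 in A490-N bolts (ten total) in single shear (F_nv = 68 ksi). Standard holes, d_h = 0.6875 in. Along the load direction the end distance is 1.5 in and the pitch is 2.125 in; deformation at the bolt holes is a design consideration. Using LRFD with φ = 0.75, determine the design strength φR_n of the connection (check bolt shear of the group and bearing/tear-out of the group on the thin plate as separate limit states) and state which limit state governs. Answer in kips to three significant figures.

156 kips (bolt shear governs)

Bolt shear: A_b = π·0.625²/4 = 0.3068 in²; R_n = 68 × 0.3068 × 10 × 1 = 208.6 kips → 0.75 × 208.6 = 156 kips.
Bearing (1.2 l_c t F_u ≤ 2.4 d t F_u): upper limit = 2.4·0.625·0.75·70 = 78.75 kips.
  Edge l_c = 1.5 − 0.6875/2 = 1.156 → r_n = 72.84 kips; interior l_c = 2.125 − 0.6875 = 1.438 → r_n = 78.75 kips.
  R_n,bearing = 2·72.84 + 8·78.75 = 775.7 kips → 0.75 × 775.7 = 582 kips.
Bolt shear governs: 156 kips.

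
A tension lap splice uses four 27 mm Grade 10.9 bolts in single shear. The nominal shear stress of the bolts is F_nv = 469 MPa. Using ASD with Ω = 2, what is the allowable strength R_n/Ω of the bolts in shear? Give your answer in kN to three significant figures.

537 kN

A_b = π × 27² / 4 = 572.6 mm².
R_n = F_nv · A_b · n · n_s = 469 × 572.6 × 4 × 1 / 1000 = 1074 kN.
Allowable strength R_n/Ω = 1074 / 2 = 537 kN.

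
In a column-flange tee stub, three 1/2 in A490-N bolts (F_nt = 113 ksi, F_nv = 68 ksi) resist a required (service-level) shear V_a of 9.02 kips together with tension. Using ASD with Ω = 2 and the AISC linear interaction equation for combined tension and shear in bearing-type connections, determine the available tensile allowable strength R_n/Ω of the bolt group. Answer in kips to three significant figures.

A_b = π·0.5²/4 = 0.1963 in²; f_rv = 9.02 / (3 × 0.1963) = 15.31 ksi.
F'_nt = 1.3 F_nt − (Ω F_nt / F_nv) f_rv = 1.3·113 − (2·113/68)·15.31 = 96.01 ksi, capped at F_nt → F'_nt = 96.01 ksi.
R_n = F'_nt · A_b · n = 96.01 × 0.1963 × 3 = 56.55 kips.
Allowable strength R_n/Ω = 56.55 / 2 = 28.3 kips.

28.3 kips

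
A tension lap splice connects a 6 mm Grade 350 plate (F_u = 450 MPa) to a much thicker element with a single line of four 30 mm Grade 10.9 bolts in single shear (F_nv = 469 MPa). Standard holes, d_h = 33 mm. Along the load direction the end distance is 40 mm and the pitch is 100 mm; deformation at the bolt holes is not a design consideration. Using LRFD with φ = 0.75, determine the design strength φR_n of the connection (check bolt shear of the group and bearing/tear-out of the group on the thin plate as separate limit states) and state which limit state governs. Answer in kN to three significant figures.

Bolt shear: A_b = π·30²/4 = 706.9 mm²; R_n = 469 × 706.9 × 4 × 1 / 1000 = 1326 kN → 0.75 × 1326 = 995 kN.
Bearing (1.5 l_c t F_u ≤ 3.0 d t F_u): upper limit = 3.0·30·6·450 / 1000 = 243 kN.
  Edge l_c = 40 − 33/2 = 23.5 → r_n = 95.17 kN; interior l_c = 100 − 33 = 67 → r_n = 243 kN.
  R_n,bearing = 1·95.17 + 3·243 = 824.2 kN → 0.75 × 824.2 = 618 kN.
Bearing governs: 618 kN.

618 kN (bearing governs)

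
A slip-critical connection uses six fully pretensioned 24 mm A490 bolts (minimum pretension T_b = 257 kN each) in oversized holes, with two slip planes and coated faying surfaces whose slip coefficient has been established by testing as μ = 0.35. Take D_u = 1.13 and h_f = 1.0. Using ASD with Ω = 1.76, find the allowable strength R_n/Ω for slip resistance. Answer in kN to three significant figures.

693 kN

R_n = μ · D_u · h_f · T_b · n_s · n_b = 0.35 × 1.13 × 1.0 × 257 × 2 × 6 = 1220 kN.
Allowable strength R_n/Ω = 1220 / 1.76 = 693 kN.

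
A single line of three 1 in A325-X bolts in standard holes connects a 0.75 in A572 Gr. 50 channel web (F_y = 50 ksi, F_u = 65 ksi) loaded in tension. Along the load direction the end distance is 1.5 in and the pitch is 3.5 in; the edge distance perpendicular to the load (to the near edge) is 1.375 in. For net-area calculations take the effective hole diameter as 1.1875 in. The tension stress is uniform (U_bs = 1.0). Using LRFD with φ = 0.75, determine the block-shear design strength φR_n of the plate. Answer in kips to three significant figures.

150 kips

Shear plane L_v = 1.5 + 2·3.5 = 8.5 in; A_gv = 8.5 × 0.75 = 6.375 in².
A_nv = (8.5 − 2.5·1.1875) × 0.75 = 4.148 in².
A_nt = (1.375 − 0.5·1.1875) × 0.75 = 0.5859 in².
0.6 F_u A_nv = 161.8 kips; 0.6 F_y A_gv = 191.2 kips → shear rupture governs the shear term.
R_n = 161.8 + 1.0 × 65 × 0.5859 = 199.9 kips.
Design strength φR_n = 0.75 × 199.9 = 150 kips.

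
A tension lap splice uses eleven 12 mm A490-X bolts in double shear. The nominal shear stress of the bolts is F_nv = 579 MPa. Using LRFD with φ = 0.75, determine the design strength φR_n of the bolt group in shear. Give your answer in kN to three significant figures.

1080 kN

A_b = π × 12² / 4 = 113.1 mm².
R_n = F_nv · A_b · n · n_s = 579 × 113.1 × 11 × 2 / 1000 = 1441 kN.
Design strength φR_n = 0.75 × 1441 = 1080 kN.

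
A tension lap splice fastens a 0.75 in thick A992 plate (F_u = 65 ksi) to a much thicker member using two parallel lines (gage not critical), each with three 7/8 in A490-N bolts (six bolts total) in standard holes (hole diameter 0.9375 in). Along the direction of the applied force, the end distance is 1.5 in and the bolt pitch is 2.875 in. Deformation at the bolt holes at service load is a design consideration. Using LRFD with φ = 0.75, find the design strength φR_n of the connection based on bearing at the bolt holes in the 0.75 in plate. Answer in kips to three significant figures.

Per bolt r_n = 1.2 l_c t F_u ≤ 2.4 d t F_u; upper limit = 2.4 × 0.875 × 0.75 × 65 = 102.4 kips.
Edge bolt: l_c = 1.5 − 0.9375/2 = 1.031 in → 1.2 × 1.031 × 0.75 × 65 = 60.33 → r_n = 60.33 kips.
Interior bolts: l_c = 2.875 − 0.9375 = 1.938 in → 1.2 × 1.938 × 0.75 × 65 = 113.3 → r_n = 102.4 kips.
R_n = 2 × 60.33 + 4 × 102.4 = 530.2 kips.
Design strength φR_n = 0.75 × 530.2 = 398 kips.

398 kips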